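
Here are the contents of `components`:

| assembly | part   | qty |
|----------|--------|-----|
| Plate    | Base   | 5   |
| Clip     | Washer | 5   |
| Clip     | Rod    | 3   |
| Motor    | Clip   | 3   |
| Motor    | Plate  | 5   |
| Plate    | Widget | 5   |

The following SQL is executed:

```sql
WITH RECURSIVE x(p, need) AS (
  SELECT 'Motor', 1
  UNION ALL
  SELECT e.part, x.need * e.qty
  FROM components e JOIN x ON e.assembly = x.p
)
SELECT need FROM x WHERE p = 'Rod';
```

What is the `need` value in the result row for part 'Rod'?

9

Base: (Motor, need=1).
Iteration 1: components of {Motor} -> Clip = 1*3 = 3, Plate = 1*5 = 5.
Iteration 2: components of {Clip,Plate} -> Base = 5*5 = 25, Rod = 3*3 = 9, Washer = 3*5 = 15, Widget = 5*5 = 25.
Iteration 3: no further components; recursion stops.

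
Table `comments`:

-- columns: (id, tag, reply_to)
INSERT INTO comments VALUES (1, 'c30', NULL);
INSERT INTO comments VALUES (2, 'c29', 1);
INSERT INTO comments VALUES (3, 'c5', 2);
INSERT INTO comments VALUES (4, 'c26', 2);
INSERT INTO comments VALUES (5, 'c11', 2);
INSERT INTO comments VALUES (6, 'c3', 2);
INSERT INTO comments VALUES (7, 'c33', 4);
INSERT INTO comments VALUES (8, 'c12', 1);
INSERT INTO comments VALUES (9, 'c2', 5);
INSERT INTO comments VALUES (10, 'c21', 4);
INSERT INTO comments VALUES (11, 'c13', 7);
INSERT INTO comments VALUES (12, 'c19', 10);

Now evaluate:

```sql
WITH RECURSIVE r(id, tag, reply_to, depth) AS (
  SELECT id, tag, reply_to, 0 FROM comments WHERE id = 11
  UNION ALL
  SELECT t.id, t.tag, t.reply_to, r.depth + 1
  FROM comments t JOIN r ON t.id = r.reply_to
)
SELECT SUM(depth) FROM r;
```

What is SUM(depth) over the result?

10

Base: id=11 (c13), reply_to=7, depth 0.
Iteration 1: join on id=7 -> c33 (id 7, reply_to=4, depth 1).
Iteration 2: join on id=4 -> c26 (id 4, reply_to=2, depth 2).
Iteration 3: join on id=2 -> c29 (id 2, reply_to=1, depth 3).
Iteration 4: join on id=1 -> c30 (id 1, reply_to=NULL, depth 4).
Iteration 5: reply_to is NULL; no match; recursion stops.
SUM(depth) = 0 + 1 + 2 + 3 + 4 = 10.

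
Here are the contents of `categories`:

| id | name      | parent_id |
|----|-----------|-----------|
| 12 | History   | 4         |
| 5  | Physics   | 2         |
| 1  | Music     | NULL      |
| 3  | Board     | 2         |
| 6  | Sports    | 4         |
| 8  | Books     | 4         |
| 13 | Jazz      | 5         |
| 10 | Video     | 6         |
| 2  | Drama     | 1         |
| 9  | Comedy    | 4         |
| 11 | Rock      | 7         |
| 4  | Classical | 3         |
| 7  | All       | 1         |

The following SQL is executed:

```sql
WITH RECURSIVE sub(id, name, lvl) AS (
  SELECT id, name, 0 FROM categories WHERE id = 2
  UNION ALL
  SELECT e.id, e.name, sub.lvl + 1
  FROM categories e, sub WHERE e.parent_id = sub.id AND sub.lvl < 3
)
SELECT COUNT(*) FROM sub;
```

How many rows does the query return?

Base: id=2 (Drama) at lvl 0.
Iteration 1: rows with parent_id in {2} -> Board (id 3, lvl 1), Physics (id 5, lvl 1).
Iteration 2: rows with parent_id in {3,5} -> Classical (id 4, lvl 2), Jazz (id 13, lvl 2).
Iteration 3: rows with parent_id in {4,13} -> Sports (id 6, lvl 3), Books (id 8, lvl 3), Comedy (id 9, lvl 3), History (id 12, lvl 3).
Iteration 4: lvl < 3 fails for all current rows; recursion stops.
Total rows emitted: 9.

9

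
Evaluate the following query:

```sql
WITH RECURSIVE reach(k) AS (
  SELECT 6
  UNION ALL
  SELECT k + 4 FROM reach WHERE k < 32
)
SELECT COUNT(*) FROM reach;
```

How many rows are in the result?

8

Base: k=6.
Iteration 1: 6 < 32 holds -> k = 6 + 4 = 10.
Iteration 2: 10 < 32 holds -> k = 10 + 4 = 14.
Iteration 3: 14 < 32 holds -> k = 14 + 4 = 18.
Iteration 4: 18 < 32 holds -> k = 18 + 4 = 22.
Iteration 5: 22 < 32 holds -> k = 22 + 4 = 26.
Iteration 6: 26 < 32 holds -> k = 26 + 4 = 30.
Iteration 7: 30 < 32 holds -> k = 30 + 4 = 34.
Iteration 8: 34 < 32 fails; recursion stops.
Total rows emitted: 8.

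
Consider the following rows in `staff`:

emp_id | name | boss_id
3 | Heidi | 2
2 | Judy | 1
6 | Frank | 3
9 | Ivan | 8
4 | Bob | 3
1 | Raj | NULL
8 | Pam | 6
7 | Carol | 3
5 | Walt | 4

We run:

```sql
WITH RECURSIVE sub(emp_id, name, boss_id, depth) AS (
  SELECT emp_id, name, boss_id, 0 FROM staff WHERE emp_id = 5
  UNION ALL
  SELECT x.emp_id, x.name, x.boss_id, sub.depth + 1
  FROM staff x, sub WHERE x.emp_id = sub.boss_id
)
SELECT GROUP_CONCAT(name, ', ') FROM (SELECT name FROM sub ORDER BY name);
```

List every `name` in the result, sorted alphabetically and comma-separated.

Bob, Heidi, Judy, Raj, Walt

Base: emp_id=5 (Walt), boss_id=4, depth 0.
Iteration 1: join on emp_id=4 -> Bob (id 4, boss_id=3, depth 1).
Iteration 2: join on emp_id=3 -> Heidi (id 3, boss_id=2, depth 2).
Iteration 3: join on emp_id=2 -> Judy (id 2, boss_id=1, depth 3).
Iteration 4: join on emp_id=1 -> Raj (id 1, boss_id=NULL, depth 4).
Iteration 5: boss_id is NULL; no match; recursion stops.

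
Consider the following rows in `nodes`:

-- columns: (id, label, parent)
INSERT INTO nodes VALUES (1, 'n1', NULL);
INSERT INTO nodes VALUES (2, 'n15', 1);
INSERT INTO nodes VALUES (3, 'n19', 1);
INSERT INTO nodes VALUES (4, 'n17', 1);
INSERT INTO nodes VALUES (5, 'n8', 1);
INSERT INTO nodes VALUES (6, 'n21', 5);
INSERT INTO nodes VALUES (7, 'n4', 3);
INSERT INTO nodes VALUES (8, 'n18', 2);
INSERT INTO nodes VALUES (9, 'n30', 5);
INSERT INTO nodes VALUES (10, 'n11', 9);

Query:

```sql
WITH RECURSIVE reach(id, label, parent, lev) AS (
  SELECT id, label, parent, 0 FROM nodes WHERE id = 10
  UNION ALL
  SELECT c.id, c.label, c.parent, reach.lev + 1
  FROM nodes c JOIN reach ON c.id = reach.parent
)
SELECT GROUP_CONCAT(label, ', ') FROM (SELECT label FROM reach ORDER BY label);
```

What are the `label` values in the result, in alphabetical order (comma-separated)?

n1, n11, n30, n8

Base: id=10 (n11), parent=9, lev 0.
Iteration 1: join on id=9 -> n30 (id 9, parent=5, lev 1).
Iteration 2: join on id=5 -> n8 (id 5, parent=1, lev 2).
Iteration 3: join on id=1 -> n1 (id 1, parent=NULL, lev 3).
Iteration 4: parent is NULL; no match; recursion stops.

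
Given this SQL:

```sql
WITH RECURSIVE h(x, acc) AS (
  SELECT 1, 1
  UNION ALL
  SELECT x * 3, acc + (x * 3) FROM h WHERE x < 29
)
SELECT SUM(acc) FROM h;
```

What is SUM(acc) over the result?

Base: x=1, acc=1.
Iteration 1: 1 < 29 holds -> x = 1 * 3 = 3, acc = 1 + 3 = 4.
Iteration 2: 3 < 29 holds -> x = 3 * 3 = 9, acc = 4 + 9 = 13.
Iteration 3: 9 < 29 holds -> x = 9 * 3 = 27, acc = 13 + 27 = 40.
Iteration 4: 27 < 29 holds -> x = 27 * 3 = 81, acc = 40 + 81 = 121.
Iteration 5: 81 < 29 fails; recursion stops.
SUM(acc) = 1 + 4 + 13 + 40 + 121 = 179.

179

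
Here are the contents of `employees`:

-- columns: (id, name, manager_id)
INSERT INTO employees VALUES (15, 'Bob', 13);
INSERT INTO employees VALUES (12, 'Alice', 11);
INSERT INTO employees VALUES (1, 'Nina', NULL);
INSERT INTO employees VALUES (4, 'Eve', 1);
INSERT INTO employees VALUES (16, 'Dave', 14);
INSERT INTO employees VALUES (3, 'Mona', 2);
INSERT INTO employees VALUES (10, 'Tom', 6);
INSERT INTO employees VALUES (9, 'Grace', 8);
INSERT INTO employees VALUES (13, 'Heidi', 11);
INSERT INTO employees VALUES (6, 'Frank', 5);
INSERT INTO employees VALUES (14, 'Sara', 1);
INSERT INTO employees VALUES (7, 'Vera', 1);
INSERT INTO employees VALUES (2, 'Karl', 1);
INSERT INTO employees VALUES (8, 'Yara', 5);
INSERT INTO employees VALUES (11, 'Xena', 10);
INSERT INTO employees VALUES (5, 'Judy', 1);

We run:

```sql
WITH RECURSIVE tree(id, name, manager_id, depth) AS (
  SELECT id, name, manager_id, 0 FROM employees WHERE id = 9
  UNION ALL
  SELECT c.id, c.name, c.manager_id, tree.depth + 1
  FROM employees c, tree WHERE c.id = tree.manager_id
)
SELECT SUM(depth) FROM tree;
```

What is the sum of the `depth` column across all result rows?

Base: id=9 (Grace), manager_id=8, depth 0.
Iteration 1: join on id=8 -> Yara (id 8, manager_id=5, depth 1).
Iteration 2: join on id=5 -> Judy (id 5, manager_id=1, depth 2).
Iteration 3: join on id=1 -> Nina (id 1, manager_id=NULL, depth 3).
Iteration 4: manager_id is NULL; no match; recursion stops.
SUM(depth) = 0 + 1 + 2 + 3 = 6.

6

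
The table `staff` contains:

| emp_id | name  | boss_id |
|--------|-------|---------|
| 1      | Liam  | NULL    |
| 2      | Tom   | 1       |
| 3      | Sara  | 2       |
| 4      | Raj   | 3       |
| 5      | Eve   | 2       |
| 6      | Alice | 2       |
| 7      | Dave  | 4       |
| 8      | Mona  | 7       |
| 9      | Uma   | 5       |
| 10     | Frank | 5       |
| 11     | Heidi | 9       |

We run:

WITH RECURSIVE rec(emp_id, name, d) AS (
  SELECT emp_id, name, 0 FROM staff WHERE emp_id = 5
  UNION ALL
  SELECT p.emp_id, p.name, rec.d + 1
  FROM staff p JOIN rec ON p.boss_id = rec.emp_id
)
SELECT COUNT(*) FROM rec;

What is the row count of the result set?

Base: emp_id=5 (Eve) at d 0.
Iteration 1: rows with boss_id in {5} -> Uma (id 9, d 1), Frank (id 10, d 1).
Iteration 2: rows with boss_id in {9,10} -> Heidi (id 11, d 2).
Iteration 3: no rows with boss_id in {11}; recursion stops.
Total rows emitted: 4.

4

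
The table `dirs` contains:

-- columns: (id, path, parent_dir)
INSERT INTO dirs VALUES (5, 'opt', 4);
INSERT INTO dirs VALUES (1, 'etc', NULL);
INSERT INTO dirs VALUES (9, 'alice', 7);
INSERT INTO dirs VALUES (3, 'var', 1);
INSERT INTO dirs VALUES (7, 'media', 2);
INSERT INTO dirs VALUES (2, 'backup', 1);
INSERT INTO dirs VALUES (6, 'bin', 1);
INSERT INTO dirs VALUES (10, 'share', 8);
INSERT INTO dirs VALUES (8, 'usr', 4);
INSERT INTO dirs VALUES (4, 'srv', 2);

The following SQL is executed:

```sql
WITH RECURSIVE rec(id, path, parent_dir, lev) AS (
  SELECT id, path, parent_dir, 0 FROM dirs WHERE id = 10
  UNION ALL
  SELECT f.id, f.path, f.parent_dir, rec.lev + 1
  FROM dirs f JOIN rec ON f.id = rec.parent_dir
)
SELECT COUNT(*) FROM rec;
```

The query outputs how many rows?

5

Base: id=10 (share), parent_dir=8, lev 0.
Iteration 1: join on id=8 -> usr (id 8, parent_dir=4, lev 1).
Iteration 2: join on id=4 -> srv (id 4, parent_dir=2, lev 2).
Iteration 3: join on id=2 -> backup (id 2, parent_dir=1, lev 3).
Iteration 4: join on id=1 -> etc (id 1, parent_dir=NULL, lev 4).
Iteration 5: parent_dir is NULL; no match; recursion stops.
Total rows emitted: 5.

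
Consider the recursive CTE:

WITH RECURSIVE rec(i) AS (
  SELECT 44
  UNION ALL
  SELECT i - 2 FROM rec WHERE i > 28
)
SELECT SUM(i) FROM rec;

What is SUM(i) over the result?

324

Base: i=44.
Iteration 1: 44 > 28 holds -> i = 44 - 2 = 42.
Iteration 2: 42 > 28 holds -> i = 42 - 2 = 40.
Iteration 3: 40 > 28 holds -> i = 40 - 2 = 38.
Iteration 4: 38 > 28 holds -> i = 38 - 2 = 36.
Iteration 5: 36 > 28 holds -> i = 36 - 2 = 34.
Iteration 6: 34 > 28 holds -> i = 34 - 2 = 32.
Iteration 7: 32 > 28 holds -> i = 32 - 2 = 30.
Iteration 8: 30 > 28 holds -> i = 30 - 2 = 28.
Iteration 9: 28 > 28 fails; recursion stops.
SUM(i) = 44 + 42 + 40 + 38 + 36 + 34 + 32 + 30 + 28 = 324.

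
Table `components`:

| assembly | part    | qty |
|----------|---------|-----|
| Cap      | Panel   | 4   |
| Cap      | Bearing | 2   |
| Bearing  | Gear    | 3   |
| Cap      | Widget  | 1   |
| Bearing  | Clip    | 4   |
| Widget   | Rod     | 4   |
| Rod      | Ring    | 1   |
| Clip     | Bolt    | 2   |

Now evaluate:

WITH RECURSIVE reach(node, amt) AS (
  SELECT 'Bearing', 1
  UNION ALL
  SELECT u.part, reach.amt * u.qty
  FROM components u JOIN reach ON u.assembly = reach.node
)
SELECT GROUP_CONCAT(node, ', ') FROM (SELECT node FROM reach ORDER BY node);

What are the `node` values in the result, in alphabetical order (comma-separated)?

Base: (Bearing, amt=1).
Iteration 1: components of {Bearing} -> Clip = 1*4 = 4, Gear = 1*3 = 3.
Iteration 2: components of {Clip,Gear} -> Bolt = 4*2 = 8.
Iteration 3: no further components; recursion stops.

Bearing, Bolt, Clip, Gear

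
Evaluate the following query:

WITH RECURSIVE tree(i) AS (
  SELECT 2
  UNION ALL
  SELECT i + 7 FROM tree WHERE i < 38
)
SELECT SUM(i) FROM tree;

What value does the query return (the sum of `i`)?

161

Base: i=2.
Iteration 1: 2 < 38 holds -> i = 2 + 7 = 9.
Iteration 2: 9 < 38 holds -> i = 9 + 7 = 16.
Iteration 3: 16 < 38 holds -> i = 16 + 7 = 23.
Iteration 4: 23 < 38 holds -> i = 23 + 7 = 30.
Iteration 5: 30 < 38 holds -> i = 30 + 7 = 37.
Iteration 6: 37 < 38 holds -> i = 37 + 7 = 44.
Iteration 7: 44 < 38 fails; recursion stops.
SUM(i) = 2 + 9 + 16 + 23 + 30 + 37 + 44 = 161.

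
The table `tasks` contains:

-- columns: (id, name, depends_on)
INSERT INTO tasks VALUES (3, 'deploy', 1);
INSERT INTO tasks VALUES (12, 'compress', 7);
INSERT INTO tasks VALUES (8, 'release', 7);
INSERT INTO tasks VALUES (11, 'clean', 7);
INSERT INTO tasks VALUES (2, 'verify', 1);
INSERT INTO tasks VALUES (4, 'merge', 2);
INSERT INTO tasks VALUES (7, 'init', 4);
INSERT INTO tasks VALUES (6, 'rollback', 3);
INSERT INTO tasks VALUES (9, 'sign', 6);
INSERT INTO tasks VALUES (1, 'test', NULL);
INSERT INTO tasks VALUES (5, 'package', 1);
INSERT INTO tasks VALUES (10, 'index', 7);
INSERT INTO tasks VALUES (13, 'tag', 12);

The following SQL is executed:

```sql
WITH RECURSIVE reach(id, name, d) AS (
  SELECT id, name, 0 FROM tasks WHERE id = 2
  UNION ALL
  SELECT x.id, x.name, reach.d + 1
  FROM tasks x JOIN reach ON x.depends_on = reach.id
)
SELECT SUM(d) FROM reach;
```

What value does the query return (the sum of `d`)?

19

Base: id=2 (verify) at d 0.
Iteration 1: rows with depends_on in {2} -> merge (id 4, d 1).
Iteration 2: rows with depends_on in {4} -> init (id 7, d 2).
Iteration 3: rows with depends_on in {7} -> release (id 8, d 3), index (id 10, d 3), clean (id 11, d 3), compress (id 12, d 3).
Iteration 4: rows with depends_on in {8,10,11,12} -> tag (id 13, d 4).
Iteration 5: no rows with depends_on in {13}; recursion stops.
SUM(d) = 0 + 1 + 2 + 3 + 3 + 3 + 3 + 4 = 19.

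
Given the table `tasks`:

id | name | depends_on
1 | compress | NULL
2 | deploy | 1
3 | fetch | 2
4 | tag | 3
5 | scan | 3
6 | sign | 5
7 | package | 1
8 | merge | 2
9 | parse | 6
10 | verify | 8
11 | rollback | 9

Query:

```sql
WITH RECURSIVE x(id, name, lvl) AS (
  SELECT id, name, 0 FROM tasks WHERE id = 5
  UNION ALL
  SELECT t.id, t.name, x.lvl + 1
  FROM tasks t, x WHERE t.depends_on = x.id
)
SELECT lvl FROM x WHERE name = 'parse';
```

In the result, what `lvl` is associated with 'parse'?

Base: id=5 (scan) at lvl 0.
Iteration 1: rows with depends_on in {5} -> sign (id 6, lvl 1).
Iteration 2: rows with depends_on in {6} -> parse (id 9, lvl 2).
Iteration 3: rows with depends_on in {9} -> rollback (id 11, lvl 3).
Iteration 4: no rows with depends_on in {11}; recursion stops.

2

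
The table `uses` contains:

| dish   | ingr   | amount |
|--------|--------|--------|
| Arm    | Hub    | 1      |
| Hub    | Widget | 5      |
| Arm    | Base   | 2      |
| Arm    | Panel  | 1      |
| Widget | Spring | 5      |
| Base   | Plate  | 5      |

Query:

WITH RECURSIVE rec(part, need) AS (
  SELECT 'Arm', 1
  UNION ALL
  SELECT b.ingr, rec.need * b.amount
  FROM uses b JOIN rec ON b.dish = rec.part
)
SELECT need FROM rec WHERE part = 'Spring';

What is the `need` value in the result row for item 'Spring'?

25

Base: (Arm, need=1).
Iteration 1: components of {Arm} -> Base = 1*2 = 2, Hub = 1*1 = 1, Panel = 1*1 = 1.
Iteration 2: components of {Base,Hub,Panel} -> Plate = 2*5 = 10, Widget = 1*5 = 5.
Iteration 3: components of {Plate,Widget} -> Spring = 5*5 = 25.
Iteration 4: no further components; recursion stops.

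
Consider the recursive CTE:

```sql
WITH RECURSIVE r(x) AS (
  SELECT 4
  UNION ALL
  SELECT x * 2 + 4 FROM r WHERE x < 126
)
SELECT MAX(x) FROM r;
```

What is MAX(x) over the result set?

252

Base: x=4.
Iteration 1: 4 < 126 holds -> x = 4 * 2 + 4 = 12.
Iteration 2: 12 < 126 holds -> x = 12 * 2 + 4 = 28.
Iteration 3: 28 < 126 holds -> x = 28 * 2 + 4 = 60.
Iteration 4: 60 < 126 holds -> x = 60 * 2 + 4 = 124.
Iteration 5: 124 < 126 holds -> x = 124 * 2 + 4 = 252.
Iteration 6: 252 < 126 fails; recursion stops.
x values: 4, 12, 28, 60, 124, 252; the maximum is 252.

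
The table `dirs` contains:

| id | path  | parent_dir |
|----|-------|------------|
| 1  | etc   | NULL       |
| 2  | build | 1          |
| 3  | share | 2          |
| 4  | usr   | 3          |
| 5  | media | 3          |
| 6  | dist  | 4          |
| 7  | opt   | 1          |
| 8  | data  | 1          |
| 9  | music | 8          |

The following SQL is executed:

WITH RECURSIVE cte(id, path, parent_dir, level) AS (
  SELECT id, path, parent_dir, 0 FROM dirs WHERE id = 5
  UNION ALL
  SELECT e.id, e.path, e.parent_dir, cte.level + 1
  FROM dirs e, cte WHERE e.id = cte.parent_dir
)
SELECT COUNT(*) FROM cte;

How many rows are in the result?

4

Base: id=5 (media), parent_dir=3, level 0.
Iteration 1: join on id=3 -> share (id 3, parent_dir=2, level 1).
Iteration 2: join on id=2 -> build (id 2, parent_dir=1, level 2).
Iteration 3: join on id=1 -> etc (id 1, parent_dir=NULL, level 3).
Iteration 4: parent_dir is NULL; no match; recursion stops.
Total rows emitted: 4.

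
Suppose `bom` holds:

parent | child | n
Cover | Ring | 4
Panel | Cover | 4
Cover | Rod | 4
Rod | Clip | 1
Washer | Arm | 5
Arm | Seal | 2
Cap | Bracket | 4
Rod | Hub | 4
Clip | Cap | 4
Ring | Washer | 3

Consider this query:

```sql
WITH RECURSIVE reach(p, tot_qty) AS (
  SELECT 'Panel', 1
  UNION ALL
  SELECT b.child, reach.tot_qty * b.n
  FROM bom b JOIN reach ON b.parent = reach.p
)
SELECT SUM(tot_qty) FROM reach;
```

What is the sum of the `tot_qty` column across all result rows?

Base: (Panel, tot_qty=1).
Iteration 1: components of {Panel} -> Cover = 1*4 = 4.
Iteration 2: components of {Cover} -> Ring = 4*4 = 16, Rod = 4*4 = 16.
Iteration 3: components of {Ring,Rod} -> Clip = 16*1 = 16, Hub = 16*4 = 64, Washer = 16*3 = 48.
Iteration 4: components of {Clip,Hub,Washer} -> Arm = 48*5 = 240, Cap = 16*4 = 64.
Iteration 5: components of {Arm,Cap} -> Bracket = 64*4 = 256, Seal = 240*2 = 480.
Iteration 6: no further components; recursion stops.
SUM(tot_qty) = 1 + 4 + 16 + 16 + 48 + 16 + 64 + 240 + 64 + 480 + 256 = 1205.

1205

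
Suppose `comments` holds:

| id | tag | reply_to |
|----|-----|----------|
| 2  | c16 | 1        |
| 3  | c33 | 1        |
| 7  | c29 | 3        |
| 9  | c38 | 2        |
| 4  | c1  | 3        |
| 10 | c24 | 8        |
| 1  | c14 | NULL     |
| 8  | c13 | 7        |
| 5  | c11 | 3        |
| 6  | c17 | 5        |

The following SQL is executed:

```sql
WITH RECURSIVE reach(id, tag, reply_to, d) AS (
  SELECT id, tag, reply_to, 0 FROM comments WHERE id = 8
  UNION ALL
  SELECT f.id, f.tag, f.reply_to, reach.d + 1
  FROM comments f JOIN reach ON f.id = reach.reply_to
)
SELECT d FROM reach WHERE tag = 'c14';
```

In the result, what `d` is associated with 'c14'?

Base: id=8 (c13), reply_to=7, d 0.
Iteration 1: join on id=7 -> c29 (id 7, reply_to=3, d 1).
Iteration 2: join on id=3 -> c33 (id 3, reply_to=1, d 2).
Iteration 3: join on id=1 -> c14 (id 1, reply_to=NULL, d 3).
Iteration 4: reply_to is NULL; no match; recursion stops.

3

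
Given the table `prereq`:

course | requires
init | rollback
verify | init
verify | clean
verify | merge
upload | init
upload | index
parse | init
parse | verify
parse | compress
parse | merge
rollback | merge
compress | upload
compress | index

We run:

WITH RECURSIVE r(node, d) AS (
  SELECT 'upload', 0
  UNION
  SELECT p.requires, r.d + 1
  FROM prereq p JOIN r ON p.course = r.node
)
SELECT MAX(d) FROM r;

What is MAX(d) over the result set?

3

Base: (upload, d=0).
Iteration 1: edges from {upload} -> (index, d=1), (init, d=1).
Iteration 2: edges from {index,init} -> (rollback, d=2).
Iteration 3: edges from {rollback} -> (merge, d=3).
Iteration 4: no outgoing edges from {merge}; recursion stops.
d values: 0, 1, 1, 2, 3; the maximum is 3.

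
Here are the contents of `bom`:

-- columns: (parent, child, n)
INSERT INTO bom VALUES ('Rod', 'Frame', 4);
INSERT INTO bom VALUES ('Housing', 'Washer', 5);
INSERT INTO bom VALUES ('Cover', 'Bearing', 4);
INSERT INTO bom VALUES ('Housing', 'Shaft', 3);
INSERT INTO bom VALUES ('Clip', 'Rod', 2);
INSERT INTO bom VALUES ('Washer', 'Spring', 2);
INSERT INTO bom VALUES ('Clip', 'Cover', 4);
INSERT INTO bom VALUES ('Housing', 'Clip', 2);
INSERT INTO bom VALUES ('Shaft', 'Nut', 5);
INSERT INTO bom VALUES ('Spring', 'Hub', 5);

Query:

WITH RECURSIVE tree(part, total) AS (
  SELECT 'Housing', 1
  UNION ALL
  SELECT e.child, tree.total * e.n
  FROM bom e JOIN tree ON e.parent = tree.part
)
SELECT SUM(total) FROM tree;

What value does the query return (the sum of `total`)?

Base: (Housing, total=1).
Iteration 1: components of {Housing} -> Clip = 1*2 = 2, Shaft = 1*3 = 3, Washer = 1*5 = 5.
Iteration 2: components of {Clip,Shaft,Washer} -> Cover = 2*4 = 8, Nut = 3*5 = 15, Rod = 2*2 = 4, Spring = 5*2 = 10.
Iteration 3: components of {Cover,Nut,Rod,Spring} -> Bearing = 8*4 = 32, Frame = 4*4 = 16, Hub = 10*5 = 50.
Iteration 4: no further components; recursion stops.
SUM(total) = 1 + 5 + 3 + 2 + 10 + 15 + 8 + 4 + 50 + 32 + 16 = 146.

146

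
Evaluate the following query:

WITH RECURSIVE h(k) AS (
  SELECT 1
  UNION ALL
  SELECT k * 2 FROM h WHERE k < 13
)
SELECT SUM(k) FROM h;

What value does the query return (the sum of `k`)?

31

Base: k=1.
Iteration 1: 1 < 13 holds -> k = 1 * 2 = 2.
Iteration 2: 2 < 13 holds -> k = 2 * 2 = 4.
Iteration 3: 4 < 13 holds -> k = 4 * 2 = 8.
Iteration 4: 8 < 13 holds -> k = 8 * 2 = 16.
Iteration 5: 16 < 13 fails; recursion stops.
SUM(k) = 1 + 2 + 4 + 8 + 16 = 31.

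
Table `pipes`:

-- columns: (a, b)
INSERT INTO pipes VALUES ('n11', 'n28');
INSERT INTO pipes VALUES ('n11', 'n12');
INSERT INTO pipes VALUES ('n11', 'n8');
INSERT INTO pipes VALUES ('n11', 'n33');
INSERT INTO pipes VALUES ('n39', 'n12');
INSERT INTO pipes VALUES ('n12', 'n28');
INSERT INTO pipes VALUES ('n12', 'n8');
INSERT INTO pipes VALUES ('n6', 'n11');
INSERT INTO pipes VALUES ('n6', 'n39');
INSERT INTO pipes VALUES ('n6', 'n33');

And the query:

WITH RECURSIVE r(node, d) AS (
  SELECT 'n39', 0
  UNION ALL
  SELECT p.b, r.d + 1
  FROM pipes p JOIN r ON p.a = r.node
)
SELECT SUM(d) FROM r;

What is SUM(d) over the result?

5

Base: (n39, d=0).
Iteration 1: edges from {n39} -> (n12, d=1).
Iteration 2: edges from {n12} -> (n28, d=2), (n8, d=2).
Iteration 3: no outgoing edges from {n28,n8}; recursion stops.
SUM(d) = 0 + 1 + 2 + 2 = 5.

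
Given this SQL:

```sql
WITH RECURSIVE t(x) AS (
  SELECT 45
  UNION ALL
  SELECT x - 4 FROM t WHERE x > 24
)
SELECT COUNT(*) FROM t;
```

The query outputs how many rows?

7

Base: x=45.
Iteration 1: 45 > 24 holds -> x = 45 - 4 = 41.
Iteration 2: 41 > 24 holds -> x = 41 - 4 = 37.
Iteration 3: 37 > 24 holds -> x = 37 - 4 = 33.
Iteration 4: 33 > 24 holds -> x = 33 - 4 = 29.
Iteration 5: 29 > 24 holds -> x = 29 - 4 = 25.
Iteration 6: 25 > 24 holds -> x = 25 - 4 = 21.
Iteration 7: 21 > 24 fails; recursion stops.
Total rows emitted: 7.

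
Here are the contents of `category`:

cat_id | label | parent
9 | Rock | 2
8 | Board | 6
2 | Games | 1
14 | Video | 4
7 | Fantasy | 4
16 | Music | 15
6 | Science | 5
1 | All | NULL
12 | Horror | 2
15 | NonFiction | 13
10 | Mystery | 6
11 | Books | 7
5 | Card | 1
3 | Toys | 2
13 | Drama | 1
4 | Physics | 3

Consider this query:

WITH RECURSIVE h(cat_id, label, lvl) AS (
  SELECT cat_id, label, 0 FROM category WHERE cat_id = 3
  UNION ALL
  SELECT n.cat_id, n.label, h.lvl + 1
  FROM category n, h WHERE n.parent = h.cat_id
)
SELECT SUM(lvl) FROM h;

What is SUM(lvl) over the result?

Base: cat_id=3 (Toys) at lvl 0.
Iteration 1: rows with parent in {3} -> Physics (id 4, lvl 1).
Iteration 2: rows with parent in {4} -> Fantasy (id 7, lvl 2), Video (id 14, lvl 2).
Iteration 3: rows with parent in {7,14} -> Books (id 11, lvl 3).
Iteration 4: no rows with parent in {11}; recursion stops.
SUM(lvl) = 0 + 1 + 2 + 2 + 3 = 8.

8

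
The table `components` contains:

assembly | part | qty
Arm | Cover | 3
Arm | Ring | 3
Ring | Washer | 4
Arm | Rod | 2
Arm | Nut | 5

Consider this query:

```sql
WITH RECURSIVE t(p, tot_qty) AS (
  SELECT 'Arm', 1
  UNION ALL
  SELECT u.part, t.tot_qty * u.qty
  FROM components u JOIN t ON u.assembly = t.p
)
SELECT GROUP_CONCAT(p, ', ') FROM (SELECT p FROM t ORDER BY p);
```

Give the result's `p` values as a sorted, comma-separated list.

Base: (Arm, tot_qty=1).
Iteration 1: components of {Arm} -> Cover = 1*3 = 3, Nut = 1*5 = 5, Ring = 1*3 = 3, Rod = 1*2 = 2.
Iteration 2: components of {Cover,Nut,Ring,Rod} -> Washer = 3*4 = 12.
Iteration 3: no further components; recursion stops.

Arm, Cover, Nut, Ring, Rod, Washer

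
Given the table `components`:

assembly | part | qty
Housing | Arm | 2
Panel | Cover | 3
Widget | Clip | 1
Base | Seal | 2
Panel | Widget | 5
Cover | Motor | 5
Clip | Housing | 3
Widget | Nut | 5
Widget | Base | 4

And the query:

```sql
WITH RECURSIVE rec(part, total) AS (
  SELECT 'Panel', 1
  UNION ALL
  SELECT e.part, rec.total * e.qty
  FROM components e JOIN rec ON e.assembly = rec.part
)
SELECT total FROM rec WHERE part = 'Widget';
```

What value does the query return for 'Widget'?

5

Base: (Panel, total=1).
Iteration 1: components of {Panel} -> Cover = 1*3 = 3, Widget = 1*5 = 5.
Iteration 2: components of {Cover,Widget} -> Base = 5*4 = 20, Clip = 5*1 = 5, Motor = 3*5 = 15, Nut = 5*5 = 25.
Iteration 3: components of {Base,Clip,Motor,Nut} -> Housing = 5*3 = 15, Seal = 20*2 = 40.
Iteration 4: components of {Housing,Seal} -> Arm = 15*2 = 30.
Iteration 5: no further components; recursion stops.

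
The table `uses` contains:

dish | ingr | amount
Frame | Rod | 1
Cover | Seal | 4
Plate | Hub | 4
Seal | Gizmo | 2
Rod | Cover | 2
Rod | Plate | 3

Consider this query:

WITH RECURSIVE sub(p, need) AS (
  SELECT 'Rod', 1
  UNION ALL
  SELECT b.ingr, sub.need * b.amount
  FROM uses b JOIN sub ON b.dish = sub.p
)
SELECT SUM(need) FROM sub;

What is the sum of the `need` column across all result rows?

42

Base: (Rod, need=1).
Iteration 1: components of {Rod} -> Cover = 1*2 = 2, Plate = 1*3 = 3.
Iteration 2: components of {Cover,Plate} -> Hub = 3*4 = 12, Seal = 2*4 = 8.
Iteration 3: components of {Hub,Seal} -> Gizmo = 8*2 = 16.
Iteration 4: no further components; recursion stops.
SUM(need) = 1 + 2 + 3 + 8 + 12 + 16 = 42.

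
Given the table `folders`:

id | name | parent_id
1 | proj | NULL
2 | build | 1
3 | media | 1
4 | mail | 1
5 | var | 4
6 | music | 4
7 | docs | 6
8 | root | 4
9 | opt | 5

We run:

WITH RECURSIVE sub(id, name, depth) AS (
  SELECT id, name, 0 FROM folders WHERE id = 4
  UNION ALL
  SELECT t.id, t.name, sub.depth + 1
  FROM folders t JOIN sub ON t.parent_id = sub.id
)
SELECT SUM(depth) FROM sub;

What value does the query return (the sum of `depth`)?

Base: id=4 (mail) at depth 0.
Iteration 1: rows with parent_id in {4} -> var (id 5, depth 1), music (id 6, depth 1), root (id 8, depth 1).
Iteration 2: rows with parent_id in {5,6,8} -> docs (id 7, depth 2), opt (id 9, depth 2).
Iteration 3: no rows with parent_id in {7,9}; recursion stops.
SUM(depth) = 0 + 1 + 1 + 1 + 2 + 2 = 7.

7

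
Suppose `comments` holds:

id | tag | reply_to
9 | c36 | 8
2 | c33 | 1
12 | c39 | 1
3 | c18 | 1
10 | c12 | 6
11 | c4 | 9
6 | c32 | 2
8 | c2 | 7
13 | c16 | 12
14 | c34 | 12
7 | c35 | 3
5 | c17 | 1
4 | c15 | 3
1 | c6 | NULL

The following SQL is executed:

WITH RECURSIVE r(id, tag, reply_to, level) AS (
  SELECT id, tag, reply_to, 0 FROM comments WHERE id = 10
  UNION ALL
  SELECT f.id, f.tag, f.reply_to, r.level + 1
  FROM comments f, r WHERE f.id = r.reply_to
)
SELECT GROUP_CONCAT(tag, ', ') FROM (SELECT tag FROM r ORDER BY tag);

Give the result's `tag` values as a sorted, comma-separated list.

c12, c32, c33, c6

Base: id=10 (c12), reply_to=6, level 0.
Iteration 1: join on id=6 -> c32 (id 6, reply_to=2, level 1).
Iteration 2: join on id=2 -> c33 (id 2, reply_to=1, level 2).
Iteration 3: join on id=1 -> c6 (id 1, reply_to=NULL, level 3).
Iteration 4: reply_to is NULL; no match; recursion stops.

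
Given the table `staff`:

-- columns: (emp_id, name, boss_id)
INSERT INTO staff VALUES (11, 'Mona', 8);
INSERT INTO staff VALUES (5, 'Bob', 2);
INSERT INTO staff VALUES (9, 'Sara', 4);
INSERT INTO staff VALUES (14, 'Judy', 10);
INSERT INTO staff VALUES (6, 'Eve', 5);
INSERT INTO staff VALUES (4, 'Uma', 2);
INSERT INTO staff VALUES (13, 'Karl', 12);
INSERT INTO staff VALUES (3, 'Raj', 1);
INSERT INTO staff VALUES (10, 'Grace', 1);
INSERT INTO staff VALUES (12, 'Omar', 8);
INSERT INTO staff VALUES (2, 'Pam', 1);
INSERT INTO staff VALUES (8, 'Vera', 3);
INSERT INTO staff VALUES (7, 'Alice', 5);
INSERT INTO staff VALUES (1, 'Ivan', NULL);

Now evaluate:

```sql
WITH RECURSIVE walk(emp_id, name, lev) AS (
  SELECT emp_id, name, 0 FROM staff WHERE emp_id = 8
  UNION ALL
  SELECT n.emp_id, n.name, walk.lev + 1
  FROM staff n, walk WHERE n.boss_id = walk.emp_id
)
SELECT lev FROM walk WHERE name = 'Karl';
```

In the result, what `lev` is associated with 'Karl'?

Base: emp_id=8 (Vera) at lev 0.
Iteration 1: rows with boss_id in {8} -> Mona (id 11, lev 1), Omar (id 12, lev 1).
Iteration 2: rows with boss_id in {11,12} -> Karl (id 13, lev 2).
Iteration 3: no rows with boss_id in {13}; recursion stops.

2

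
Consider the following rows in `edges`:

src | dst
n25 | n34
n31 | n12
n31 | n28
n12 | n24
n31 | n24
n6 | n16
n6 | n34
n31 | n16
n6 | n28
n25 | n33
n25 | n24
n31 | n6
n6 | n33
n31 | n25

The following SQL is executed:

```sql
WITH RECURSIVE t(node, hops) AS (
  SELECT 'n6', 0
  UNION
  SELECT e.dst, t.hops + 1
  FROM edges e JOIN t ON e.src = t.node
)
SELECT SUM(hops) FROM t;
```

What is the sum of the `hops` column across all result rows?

Base: (n6, hops=0).
Iteration 1: edges from {n6} -> (n16, hops=1), (n28, hops=1), (n33, hops=1), (n34, hops=1).
Iteration 2: no outgoing edges from {n16,n28,n33,n34}; recursion stops.
SUM(hops) = 0 + 1 + 1 + 1 + 1 = 4.

4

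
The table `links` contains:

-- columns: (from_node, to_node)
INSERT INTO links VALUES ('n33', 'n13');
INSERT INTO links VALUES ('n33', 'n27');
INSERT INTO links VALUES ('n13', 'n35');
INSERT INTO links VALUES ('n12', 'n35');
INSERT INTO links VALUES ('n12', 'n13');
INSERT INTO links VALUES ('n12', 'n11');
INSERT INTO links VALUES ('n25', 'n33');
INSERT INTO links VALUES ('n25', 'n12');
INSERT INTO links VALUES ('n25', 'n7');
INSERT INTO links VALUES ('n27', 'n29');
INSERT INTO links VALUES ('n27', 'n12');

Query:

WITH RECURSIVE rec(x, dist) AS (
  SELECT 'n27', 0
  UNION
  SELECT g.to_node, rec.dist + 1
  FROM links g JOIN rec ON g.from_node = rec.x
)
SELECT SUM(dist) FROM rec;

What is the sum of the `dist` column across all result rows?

Base: (n27, dist=0).
Iteration 1: edges from {n27} -> (n12, dist=1), (n29, dist=1).
Iteration 2: edges from {n12,n29} -> (n11, dist=2), (n13, dist=2), (n35, dist=2).
Iteration 3: edges from {n11,n13,n35} -> (n35, dist=3).
Iteration 4: no outgoing edges from {n35}; recursion stops.
SUM(dist) = 0 + 1 + 1 + 2 + 2 + 2 + 3 = 11.

11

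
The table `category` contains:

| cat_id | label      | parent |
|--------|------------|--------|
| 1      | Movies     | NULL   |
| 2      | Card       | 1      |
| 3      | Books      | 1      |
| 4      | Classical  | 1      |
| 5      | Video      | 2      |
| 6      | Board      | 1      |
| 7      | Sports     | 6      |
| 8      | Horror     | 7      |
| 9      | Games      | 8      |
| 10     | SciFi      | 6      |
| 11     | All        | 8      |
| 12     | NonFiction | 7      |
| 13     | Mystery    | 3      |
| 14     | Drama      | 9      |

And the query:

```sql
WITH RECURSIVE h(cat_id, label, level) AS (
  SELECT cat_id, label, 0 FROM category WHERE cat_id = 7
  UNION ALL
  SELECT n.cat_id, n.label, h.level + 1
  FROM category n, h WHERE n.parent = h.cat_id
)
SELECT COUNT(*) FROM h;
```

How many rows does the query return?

6

Base: cat_id=7 (Sports) at level 0.
Iteration 1: rows with parent in {7} -> Horror (id 8, level 1), NonFiction (id 12, level 1).
Iteration 2: rows with parent in {8,12} -> Games (id 9, level 2), All (id 11, level 2).
Iteration 3: rows with parent in {9,11} -> Drama (id 14, level 3).
Iteration 4: no rows with parent in {14}; recursion stops.
Total rows emitted: 6.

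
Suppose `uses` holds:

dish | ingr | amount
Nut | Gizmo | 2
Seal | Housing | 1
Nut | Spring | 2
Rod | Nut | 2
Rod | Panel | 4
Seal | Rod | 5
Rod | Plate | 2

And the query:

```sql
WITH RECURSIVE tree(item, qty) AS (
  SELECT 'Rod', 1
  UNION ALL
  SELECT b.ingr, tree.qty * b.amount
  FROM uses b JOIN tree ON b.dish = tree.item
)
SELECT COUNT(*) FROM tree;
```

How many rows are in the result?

Base: (Rod, qty=1).
Iteration 1: components of {Rod} -> Nut = 1*2 = 2, Panel = 1*4 = 4, Plate = 1*2 = 2.
Iteration 2: components of {Nut,Panel,Plate} -> Gizmo = 2*2 = 4, Spring = 2*2 = 4.
Iteration 3: no further components; recursion stops.
Total rows emitted: 6.

6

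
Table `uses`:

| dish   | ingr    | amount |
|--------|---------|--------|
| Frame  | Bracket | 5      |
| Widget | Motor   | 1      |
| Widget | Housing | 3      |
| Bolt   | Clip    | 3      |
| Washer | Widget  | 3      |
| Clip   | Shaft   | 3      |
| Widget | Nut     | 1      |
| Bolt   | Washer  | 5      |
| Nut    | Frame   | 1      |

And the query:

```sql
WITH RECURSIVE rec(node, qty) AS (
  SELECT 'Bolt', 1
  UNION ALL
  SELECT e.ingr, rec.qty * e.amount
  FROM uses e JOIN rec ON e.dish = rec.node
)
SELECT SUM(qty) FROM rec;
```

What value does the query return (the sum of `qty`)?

198

Base: (Bolt, qty=1).
Iteration 1: components of {Bolt} -> Clip = 1*3 = 3, Washer = 1*5 = 5.
Iteration 2: components of {Clip,Washer} -> Shaft = 3*3 = 9, Widget = 5*3 = 15.
Iteration 3: components of {Shaft,Widget} -> Housing = 15*3 = 45, Motor = 15*1 = 15, Nut = 15*1 = 15.
Iteration 4: components of {Housing,Motor,Nut} -> Frame = 15*1 = 15.
Iteration 5: components of {Frame} -> Bracket = 15*5 = 75.
Iteration 6: no further components; recursion stops.
SUM(qty) = 1 + 5 + 3 + 15 + 9 + 45 + 15 + 15 + 15 + 75 = 198.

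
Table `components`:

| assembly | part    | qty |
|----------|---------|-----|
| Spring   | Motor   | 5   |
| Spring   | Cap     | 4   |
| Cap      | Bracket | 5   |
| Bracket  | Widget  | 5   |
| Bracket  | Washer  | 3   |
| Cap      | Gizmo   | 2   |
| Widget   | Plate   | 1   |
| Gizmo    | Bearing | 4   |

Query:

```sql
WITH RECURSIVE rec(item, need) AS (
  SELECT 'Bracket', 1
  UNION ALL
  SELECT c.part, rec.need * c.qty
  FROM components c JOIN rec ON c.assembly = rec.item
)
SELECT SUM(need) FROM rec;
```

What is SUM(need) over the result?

14

Base: (Bracket, need=1).
Iteration 1: components of {Bracket} -> Washer = 1*3 = 3, Widget = 1*5 = 5.
Iteration 2: components of {Washer,Widget} -> Plate = 5*1 = 5.
Iteration 3: no further components; recursion stops.
SUM(need) = 1 + 5 + 3 + 5 = 14.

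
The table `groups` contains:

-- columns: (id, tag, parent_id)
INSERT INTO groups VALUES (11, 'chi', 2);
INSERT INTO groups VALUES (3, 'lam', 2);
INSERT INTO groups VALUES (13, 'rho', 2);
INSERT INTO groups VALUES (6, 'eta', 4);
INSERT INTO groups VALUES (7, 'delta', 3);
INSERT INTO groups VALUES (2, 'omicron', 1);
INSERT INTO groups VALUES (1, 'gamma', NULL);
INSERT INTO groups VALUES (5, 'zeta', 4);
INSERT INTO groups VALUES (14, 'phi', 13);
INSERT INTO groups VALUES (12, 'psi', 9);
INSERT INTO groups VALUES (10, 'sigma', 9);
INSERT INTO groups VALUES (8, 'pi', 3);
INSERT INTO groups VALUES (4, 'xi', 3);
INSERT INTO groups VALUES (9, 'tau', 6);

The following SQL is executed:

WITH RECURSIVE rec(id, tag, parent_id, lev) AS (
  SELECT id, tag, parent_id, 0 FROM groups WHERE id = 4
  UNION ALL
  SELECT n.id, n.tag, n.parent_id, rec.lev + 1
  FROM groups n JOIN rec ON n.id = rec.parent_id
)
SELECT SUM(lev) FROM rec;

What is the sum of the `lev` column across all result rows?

6

Base: id=4 (xi), parent_id=3, lev 0.
Iteration 1: join on id=3 -> lam (id 3, parent_id=2, lev 1).
Iteration 2: join on id=2 -> omicron (id 2, parent_id=1, lev 2).
Iteration 3: join on id=1 -> gamma (id 1, parent_id=NULL, lev 3).
Iteration 4: parent_id is NULL; no match; recursion stops.
SUM(lev) = 0 + 1 + 2 + 3 = 6.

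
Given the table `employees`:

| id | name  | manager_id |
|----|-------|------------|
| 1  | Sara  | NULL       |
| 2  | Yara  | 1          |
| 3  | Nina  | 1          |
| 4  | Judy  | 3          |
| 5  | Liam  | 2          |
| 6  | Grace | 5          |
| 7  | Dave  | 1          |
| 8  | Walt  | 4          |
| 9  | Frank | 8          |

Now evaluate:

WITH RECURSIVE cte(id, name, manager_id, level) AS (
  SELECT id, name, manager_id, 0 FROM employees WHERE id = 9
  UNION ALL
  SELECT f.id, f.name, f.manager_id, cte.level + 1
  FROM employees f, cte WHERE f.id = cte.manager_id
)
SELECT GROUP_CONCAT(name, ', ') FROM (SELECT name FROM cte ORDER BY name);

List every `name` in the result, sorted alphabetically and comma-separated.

Base: id=9 (Frank), manager_id=8, level 0.
Iteration 1: join on id=8 -> Walt (id 8, manager_id=4, level 1).
Iteration 2: join on id=4 -> Judy (id 4, manager_id=3, level 2).
Iteration 3: join on id=3 -> Nina (id 3, manager_id=1, level 3).
Iteration 4: join on id=1 -> Sara (id 1, manager_id=NULL, level 4).
Iteration 5: manager_id is NULL; no match; recursion stops.

Frank, Judy, Nina, Sara, Walt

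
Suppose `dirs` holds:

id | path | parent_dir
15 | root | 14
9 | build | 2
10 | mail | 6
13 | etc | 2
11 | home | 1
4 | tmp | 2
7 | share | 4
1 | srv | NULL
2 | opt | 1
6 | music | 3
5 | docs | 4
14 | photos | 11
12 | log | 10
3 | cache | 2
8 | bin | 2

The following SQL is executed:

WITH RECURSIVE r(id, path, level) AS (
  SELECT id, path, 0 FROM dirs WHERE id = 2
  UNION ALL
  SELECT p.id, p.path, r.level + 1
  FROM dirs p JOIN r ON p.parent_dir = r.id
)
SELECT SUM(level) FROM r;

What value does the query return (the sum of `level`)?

18

Base: id=2 (opt) at level 0.
Iteration 1: rows with parent_dir in {2} -> cache (id 3, level 1), tmp (id 4, level 1), bin (id 8, level 1), build (id 9, level 1), etc (id 13, level 1).
Iteration 2: rows with parent_dir in {3,4,8,9,13} -> docs (id 5, level 2), music (id 6, level 2), share (id 7, level 2).
Iteration 3: rows with parent_dir in {5,6,7} -> mail (id 10, level 3).
Iteration 4: rows with parent_dir in {10} -> log (id 12, level 4).
Iteration 5: no rows with parent_dir in {12}; recursion stops.
SUM(level) = 0 + 1 + 1 + 1 + 1 + 1 + 2 + 2 + 2 + 3 + 4 = 18.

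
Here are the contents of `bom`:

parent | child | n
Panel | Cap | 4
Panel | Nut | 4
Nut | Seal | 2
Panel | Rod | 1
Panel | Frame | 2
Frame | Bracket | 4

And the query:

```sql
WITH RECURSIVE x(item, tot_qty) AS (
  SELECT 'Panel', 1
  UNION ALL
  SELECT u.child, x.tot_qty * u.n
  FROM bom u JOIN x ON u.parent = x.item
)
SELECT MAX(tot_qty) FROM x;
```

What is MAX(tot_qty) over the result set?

8

Base: (Panel, tot_qty=1).
Iteration 1: components of {Panel} -> Cap = 1*4 = 4, Frame = 1*2 = 2, Nut = 1*4 = 4, Rod = 1*1 = 1.
Iteration 2: components of {Cap,Frame,Nut,Rod} -> Bracket = 2*4 = 8, Seal = 4*2 = 8.
Iteration 3: no further components; recursion stops.
tot_qty values: 1, 4, 4, 1, 2, 8, 8; the maximum is 8.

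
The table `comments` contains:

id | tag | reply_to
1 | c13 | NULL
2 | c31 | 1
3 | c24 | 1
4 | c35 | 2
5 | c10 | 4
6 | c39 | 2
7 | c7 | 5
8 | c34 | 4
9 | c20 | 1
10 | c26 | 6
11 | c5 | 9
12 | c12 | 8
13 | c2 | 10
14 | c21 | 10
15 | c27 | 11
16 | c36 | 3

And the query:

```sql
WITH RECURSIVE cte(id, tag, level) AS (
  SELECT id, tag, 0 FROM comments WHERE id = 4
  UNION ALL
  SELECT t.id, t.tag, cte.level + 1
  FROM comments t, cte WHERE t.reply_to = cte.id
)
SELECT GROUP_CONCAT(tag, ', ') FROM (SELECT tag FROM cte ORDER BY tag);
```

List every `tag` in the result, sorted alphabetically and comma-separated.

c10, c12, c34, c35, c7

Base: id=4 (c35) at level 0.
Iteration 1: rows with reply_to in {4} -> c10 (id 5, level 1), c34 (id 8, level 1).
Iteration 2: rows with reply_to in {5,8} -> c7 (id 7, level 2), c12 (id 12, level 2).
Iteration 3: no rows with reply_to in {7,12}; recursion stops.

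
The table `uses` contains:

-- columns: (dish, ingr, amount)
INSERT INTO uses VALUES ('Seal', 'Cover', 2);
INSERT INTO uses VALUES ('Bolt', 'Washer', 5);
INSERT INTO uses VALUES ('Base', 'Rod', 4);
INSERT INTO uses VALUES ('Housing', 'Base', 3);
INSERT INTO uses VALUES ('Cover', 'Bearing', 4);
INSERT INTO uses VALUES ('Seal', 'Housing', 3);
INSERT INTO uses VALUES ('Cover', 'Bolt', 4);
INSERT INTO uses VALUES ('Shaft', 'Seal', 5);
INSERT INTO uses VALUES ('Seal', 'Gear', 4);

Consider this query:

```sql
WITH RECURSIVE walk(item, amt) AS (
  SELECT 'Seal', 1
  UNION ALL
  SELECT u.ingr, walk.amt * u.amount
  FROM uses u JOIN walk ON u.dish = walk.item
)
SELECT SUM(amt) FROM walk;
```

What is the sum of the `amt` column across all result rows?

Base: (Seal, amt=1).
Iteration 1: components of {Seal} -> Cover = 1*2 = 2, Gear = 1*4 = 4, Housing = 1*3 = 3.
Iteration 2: components of {Cover,Gear,Housing} -> Base = 3*3 = 9, Bearing = 2*4 = 8, Bolt = 2*4 = 8.
Iteration 3: components of {Base,Bearing,Bolt} -> Rod = 9*4 = 36, Washer = 8*5 = 40.
Iteration 4: no further components; recursion stops.
SUM(amt) = 1 + 2 + 3 + 4 + 8 + 8 + 9 + 40 + 36 = 111.

111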